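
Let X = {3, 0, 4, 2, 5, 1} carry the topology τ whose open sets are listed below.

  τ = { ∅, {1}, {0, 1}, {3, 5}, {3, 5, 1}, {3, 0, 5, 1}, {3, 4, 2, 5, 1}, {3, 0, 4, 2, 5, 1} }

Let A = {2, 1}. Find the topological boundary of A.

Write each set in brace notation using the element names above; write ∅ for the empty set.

U open, U⊆A: ∅, {1}. int(A) = ⋃ = {1}
X∖A={3, 0, 4, 5}, int(X∖A)={3, 5}, hence cl(A)={0, 4, 2, 1}
∂A: remove int from cl → {0, 4, 2}

{0, 4, 2}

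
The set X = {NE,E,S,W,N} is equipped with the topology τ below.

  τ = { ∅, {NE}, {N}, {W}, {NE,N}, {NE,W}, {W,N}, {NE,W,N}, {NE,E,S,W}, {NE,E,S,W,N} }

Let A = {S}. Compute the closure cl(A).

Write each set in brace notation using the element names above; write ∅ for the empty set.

closure: X∖int(X∖A) = X∖{NE,W,N} = {E,S}

{E,S}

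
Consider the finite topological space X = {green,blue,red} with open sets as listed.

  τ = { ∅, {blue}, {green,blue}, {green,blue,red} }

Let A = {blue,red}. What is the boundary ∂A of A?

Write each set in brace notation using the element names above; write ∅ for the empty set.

{green,red}

U open, U⊆A: ∅, {blue}. int(A) = ⋃ = {blue}
X∖A={green}, int(X∖A)=∅, hence cl(A)={green,blue,red}
∂A: remove int from cl → {green,red}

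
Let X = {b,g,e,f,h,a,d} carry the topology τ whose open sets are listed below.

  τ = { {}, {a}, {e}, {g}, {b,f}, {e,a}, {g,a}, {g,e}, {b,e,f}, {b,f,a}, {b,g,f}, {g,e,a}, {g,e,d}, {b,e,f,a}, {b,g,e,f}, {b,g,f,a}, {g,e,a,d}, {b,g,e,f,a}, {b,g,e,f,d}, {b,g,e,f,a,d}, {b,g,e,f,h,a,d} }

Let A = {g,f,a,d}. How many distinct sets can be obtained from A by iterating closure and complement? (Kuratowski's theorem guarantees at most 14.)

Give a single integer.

10

cl via duality: int({b,e,h}) = {e}, so X∖{e} = {b,g,f,h,a,d}
Write k for closure, c for complement:
  1. A     = {g,f,a,d}
  2. kA    = {b,g,f,h,a,d}
  3. cA    = {b,e,h}
  4. ckA   = {e}
  5. kcA   = {b,e,f,h,d}
  6. kckA  = {e,h,d}
  7. ckcA  = {g,a}
  8. ckckA = {b,g,f,a}
  9. kckcA = {g,h,a,d}
  10. ckckcA = {b,e,f}
applying k or c yields no new set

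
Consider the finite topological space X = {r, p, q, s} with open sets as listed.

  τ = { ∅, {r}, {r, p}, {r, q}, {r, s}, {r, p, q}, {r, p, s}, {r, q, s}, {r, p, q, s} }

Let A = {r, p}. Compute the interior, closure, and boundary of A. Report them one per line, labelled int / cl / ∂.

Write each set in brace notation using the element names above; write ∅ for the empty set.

int(A) = {r, p}
cl(A)  = {r, p, q, s}
∂A     = {q, s}

interior: largest open inside A is {r, p} (from ∅, {r}, {r, p})
cl via duality: int({q, s}) = ∅, so X∖∅ = {r, p, q, s}
cl∖int = {q, s}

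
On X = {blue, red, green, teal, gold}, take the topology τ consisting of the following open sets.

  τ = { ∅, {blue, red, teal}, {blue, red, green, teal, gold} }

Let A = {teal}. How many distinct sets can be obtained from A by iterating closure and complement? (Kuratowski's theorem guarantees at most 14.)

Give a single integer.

4

X∖A={blue, red, green, gold}, int(X∖A)=∅, hence cl(A)={blue, red, green, teal, gold}
Orbit (k=closure, c=complement):
  1. A     = {teal}
  2. kA    = {blue, red, green, teal, gold}
  3. cA    = {blue, red, green, gold}
  4. ckA   = ∅
(closed under both — stop)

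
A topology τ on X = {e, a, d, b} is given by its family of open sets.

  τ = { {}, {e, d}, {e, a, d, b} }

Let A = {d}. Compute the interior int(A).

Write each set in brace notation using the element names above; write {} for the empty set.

opens ⊆ A: {}; union → int = {}

{}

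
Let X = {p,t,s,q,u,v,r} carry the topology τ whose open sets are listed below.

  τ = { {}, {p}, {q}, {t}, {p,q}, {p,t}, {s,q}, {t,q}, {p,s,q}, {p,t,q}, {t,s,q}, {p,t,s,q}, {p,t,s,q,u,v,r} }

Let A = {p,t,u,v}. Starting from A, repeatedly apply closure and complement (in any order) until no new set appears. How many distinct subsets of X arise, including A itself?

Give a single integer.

complement {s,q,r}; its interior {s,q}; cl(A) = X∖{s,q} = {p,t,u,v,r}
With k = closure, c = complement:
  1. A     = {p,t,u,v}
  2. kA    = {p,t,u,v,r}
  3. cA    = {s,q,r}
  4. ckA   = {s,q}
  5. kcA   = {s,q,u,v,r}
  6. ckcA  = {p,t}
k, c of each give nothing new

6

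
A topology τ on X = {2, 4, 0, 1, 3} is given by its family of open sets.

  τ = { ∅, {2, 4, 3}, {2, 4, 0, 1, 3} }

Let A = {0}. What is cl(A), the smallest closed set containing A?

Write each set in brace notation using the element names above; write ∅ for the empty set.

{0, 1}

complement {2, 4, 1, 3}; its interior {2, 4, 3}; cl(A) = X∖{2, 4, 3} = {0, 1}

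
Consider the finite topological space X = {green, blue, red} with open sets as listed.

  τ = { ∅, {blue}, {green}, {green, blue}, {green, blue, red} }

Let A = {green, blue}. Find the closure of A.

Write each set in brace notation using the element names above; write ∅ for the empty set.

X∖A={red}, int(X∖A)=∅, hence cl(A)={green, blue, red}

{green, blue, red}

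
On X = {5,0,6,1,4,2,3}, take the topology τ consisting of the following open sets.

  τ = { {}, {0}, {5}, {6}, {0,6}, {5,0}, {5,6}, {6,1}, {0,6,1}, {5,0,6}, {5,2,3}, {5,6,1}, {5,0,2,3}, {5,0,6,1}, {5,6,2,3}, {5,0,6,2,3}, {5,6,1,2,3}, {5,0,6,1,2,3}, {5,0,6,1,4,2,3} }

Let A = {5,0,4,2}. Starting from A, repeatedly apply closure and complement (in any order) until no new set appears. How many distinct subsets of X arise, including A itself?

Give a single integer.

8

cl via duality: int({6,1,3}) = {6,1}, so X∖{6,1} = {5,0,4,2,3}
Write k for closure, c for complement:
  1. A     = {5,0,4,2}
  2. kA    = {5,0,4,2,3}
  3. cA    = {6,1,3}
  4. ckA   = {6,1}
  5. kcA   = {6,1,4,2,3}
  6. kckA  = {6,1,4}
  7. ckcA  = {5,0}
  8. ckckA = {5,0,2,3}
applying k or c yields no new set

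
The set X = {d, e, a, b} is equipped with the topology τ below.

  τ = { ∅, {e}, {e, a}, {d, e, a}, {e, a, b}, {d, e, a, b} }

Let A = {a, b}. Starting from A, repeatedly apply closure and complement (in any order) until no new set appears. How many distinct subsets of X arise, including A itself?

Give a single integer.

complement {d, e}; its interior {e}; cl(A) = X∖{e} = {d, a, b}
With k = closure, c = complement:
  1. A     = {a, b}
  2. kA    = {d, a, b}
  3. cA    = {d, e}
  4. ckA   = {e}
  5. kcA   = {d, e, a, b}
  6. ckcA  = ∅
k, c of each give nothing new

6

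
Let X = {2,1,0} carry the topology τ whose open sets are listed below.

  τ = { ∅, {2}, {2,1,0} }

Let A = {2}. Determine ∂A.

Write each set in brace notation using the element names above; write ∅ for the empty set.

open subsets of A: ∅, {2}; so int(A) = {2}
closure: X∖int(X∖A) = X∖∅ = {2,1,0}
∂A = {2,1,0} minus {2} = {1,0}

{1,0}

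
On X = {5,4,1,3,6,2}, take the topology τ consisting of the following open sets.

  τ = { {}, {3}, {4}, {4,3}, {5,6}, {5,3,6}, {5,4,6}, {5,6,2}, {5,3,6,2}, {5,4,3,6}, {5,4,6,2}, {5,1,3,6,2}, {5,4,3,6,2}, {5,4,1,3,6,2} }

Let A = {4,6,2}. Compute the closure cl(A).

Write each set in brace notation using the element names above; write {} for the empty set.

closure: X∖int(X∖A) = X∖{3} = {5,4,1,6,2}

{5,4,1,6,2}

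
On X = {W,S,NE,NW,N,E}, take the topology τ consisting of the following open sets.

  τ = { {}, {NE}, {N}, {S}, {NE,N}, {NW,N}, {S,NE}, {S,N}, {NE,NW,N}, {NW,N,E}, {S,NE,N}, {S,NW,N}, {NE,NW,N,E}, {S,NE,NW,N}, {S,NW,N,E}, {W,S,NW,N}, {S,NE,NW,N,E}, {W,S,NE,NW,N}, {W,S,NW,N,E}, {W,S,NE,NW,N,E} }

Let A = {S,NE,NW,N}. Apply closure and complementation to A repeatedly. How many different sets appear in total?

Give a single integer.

cl via duality: int({W,E}) = {}, so X∖{} = {W,S,NE,NW,N,E}
Write k for closure, c for complement:
  1. A     = {S,NE,NW,N}
  2. kA    = {W,S,NE,NW,N,E}
  3. cA    = {W,E}
  4. ckA   = {}
applying k or c yields no new set

4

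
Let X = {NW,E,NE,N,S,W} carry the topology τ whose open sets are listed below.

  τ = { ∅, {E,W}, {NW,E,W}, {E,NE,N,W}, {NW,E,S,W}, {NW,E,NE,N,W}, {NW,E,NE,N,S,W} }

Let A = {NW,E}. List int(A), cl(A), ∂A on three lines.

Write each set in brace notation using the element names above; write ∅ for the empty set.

int(A) = ∅
cl(A)  = {NW,E,NE,N,S,W}
∂A     = {NW,E,NE,N,S,W}

U open, U⊆A: ∅. int(A) = ⋃ = ∅
X∖A={NE,N,S,W}, int(X∖A)=∅, hence cl(A)={NW,E,NE,N,S,W}
∂A: remove int from cl → {NW,E,NE,N,S,W}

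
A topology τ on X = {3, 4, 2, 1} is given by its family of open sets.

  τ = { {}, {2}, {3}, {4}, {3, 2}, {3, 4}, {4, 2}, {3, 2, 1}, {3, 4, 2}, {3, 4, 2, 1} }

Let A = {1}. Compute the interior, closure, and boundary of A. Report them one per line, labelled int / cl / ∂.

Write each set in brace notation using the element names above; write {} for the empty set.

U open, U⊆A: {}. int(A) = ⋃ = {}
X∖A={3, 4, 2}, int(X∖A)={3, 4, 2}, hence cl(A)={1}
∂A: remove int from cl → {1}

int(A) = {}
cl(A)  = {1}
∂A     = {1}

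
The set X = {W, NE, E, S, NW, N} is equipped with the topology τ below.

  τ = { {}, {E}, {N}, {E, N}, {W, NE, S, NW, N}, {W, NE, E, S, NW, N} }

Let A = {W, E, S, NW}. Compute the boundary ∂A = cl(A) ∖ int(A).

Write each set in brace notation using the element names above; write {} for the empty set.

open subsets of A: {}, {E}; so int(A) = {E}
closure: X∖int(X∖A) = X∖{N} = {W, NE, E, S, NW}
∂A = {W, NE, E, S, NW} minus {E} = {W, NE, S, NW}

{W, NE, S, NW}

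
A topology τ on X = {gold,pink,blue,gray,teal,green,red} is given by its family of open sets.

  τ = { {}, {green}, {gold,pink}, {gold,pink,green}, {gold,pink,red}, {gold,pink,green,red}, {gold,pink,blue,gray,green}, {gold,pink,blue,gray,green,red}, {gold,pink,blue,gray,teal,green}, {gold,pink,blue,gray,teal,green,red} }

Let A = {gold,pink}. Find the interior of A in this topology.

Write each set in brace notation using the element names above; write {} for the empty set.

{gold,pink}

interior: largest open inside A is {gold,pink} (from {}, {gold,pink})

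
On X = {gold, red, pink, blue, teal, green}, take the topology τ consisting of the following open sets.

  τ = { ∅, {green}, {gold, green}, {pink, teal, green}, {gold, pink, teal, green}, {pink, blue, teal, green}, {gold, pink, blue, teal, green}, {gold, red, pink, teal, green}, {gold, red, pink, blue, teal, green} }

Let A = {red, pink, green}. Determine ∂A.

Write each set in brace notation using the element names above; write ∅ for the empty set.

opens ⊆ A: ∅, {green}; union → int = {green}
complement {gold, blue, teal}; its interior ∅; cl(A) = X∖∅ = {gold, red, pink, blue, teal, green}
boundary = {gold, red, pink, blue, teal, green} ∖ {green} = {gold, red, pink, blue, teal}

{gold, red, pink, blue, teal}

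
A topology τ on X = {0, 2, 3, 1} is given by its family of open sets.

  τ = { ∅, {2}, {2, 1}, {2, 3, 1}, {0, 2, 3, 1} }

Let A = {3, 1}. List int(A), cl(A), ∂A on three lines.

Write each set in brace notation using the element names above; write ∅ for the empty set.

int(A) = ∅
cl(A)  = {0, 3, 1}
∂A     = {0, 3, 1}

interior: largest open inside A is ∅ (from ∅)
cl via duality: int({0, 2}) = {2}, so X∖{2} = {0, 3, 1}
cl∖int = {0, 3, 1}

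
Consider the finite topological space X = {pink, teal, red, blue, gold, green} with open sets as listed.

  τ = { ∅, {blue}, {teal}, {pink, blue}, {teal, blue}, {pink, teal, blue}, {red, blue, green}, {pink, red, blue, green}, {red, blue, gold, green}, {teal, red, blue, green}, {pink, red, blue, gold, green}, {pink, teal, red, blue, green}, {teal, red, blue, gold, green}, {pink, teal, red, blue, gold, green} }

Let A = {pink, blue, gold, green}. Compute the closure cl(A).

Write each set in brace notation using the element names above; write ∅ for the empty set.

{pink, red, blue, gold, green}

cl via duality: int({teal, red}) = {teal}, so X∖{teal} = {pink, red, blue, gold, green}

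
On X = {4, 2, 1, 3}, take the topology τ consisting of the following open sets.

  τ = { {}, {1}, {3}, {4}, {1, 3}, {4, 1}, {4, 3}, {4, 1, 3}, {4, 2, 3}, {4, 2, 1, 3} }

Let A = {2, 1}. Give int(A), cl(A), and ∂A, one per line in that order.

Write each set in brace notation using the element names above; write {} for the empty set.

int(A) = {1}
cl(A)  = {2, 1}
∂A     = {2}

U open, U⊆A: {}, {1}. int(A) = ⋃ = {1}
X∖A={4, 3}, int(X∖A)={4, 3}, hence cl(A)={2, 1}
∂A: remove int from cl → {2}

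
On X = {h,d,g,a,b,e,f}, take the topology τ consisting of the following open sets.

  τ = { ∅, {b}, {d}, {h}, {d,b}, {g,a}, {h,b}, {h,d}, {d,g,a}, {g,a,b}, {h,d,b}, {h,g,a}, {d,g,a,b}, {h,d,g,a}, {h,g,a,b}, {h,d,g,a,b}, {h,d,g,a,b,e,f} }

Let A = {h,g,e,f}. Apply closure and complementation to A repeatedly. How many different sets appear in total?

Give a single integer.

10

closure: X∖int(X∖A) = X∖{d,b} = {h,g,a,e,f}
Let k=closure and c=complement:
  1. A     = {h,g,e,f}
  2. kA    = {h,g,a,e,f}
  3. cA    = {d,a,b}
  4. ckA   = {d,b}
  5. kcA   = {d,g,a,b,e,f}
  6. kckA  = {d,b,e,f}
  7. ckcA  = {h}
  8. ckckA = {h,g,a}
  9. kckcA = {h,e,f}
  10. ckckcA = {d,g,a,b}
— saturated at 10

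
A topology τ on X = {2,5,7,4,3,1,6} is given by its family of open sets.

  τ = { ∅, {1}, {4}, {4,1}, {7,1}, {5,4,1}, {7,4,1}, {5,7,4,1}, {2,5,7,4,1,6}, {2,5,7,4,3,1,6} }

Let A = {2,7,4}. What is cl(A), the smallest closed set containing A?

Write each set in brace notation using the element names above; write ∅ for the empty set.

{2,5,7,4,3,6}

X∖A={5,3,1,6}, int(X∖A)={1}, hence cl(A)={2,5,7,4,3,6}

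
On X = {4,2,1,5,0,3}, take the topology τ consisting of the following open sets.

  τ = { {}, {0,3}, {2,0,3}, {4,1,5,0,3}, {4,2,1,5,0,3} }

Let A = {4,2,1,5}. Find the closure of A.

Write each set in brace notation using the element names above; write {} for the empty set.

complement {0,3}; its interior {0,3}; cl(A) = X∖{0,3} = {4,2,1,5}

{4,2,1,5}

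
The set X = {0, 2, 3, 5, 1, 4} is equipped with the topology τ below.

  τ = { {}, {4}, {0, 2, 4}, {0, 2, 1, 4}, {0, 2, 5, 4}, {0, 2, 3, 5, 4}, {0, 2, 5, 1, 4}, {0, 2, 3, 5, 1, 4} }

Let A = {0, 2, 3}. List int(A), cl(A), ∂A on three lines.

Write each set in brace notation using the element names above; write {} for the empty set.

U open, U⊆A: {}. int(A) = ⋃ = {}
X∖A={5, 1, 4}, int(X∖A)={4}, hence cl(A)={0, 2, 3, 5, 1}
∂A: remove int from cl → {0, 2, 3, 5, 1}

int(A) = {}
cl(A)  = {0, 2, 3, 5, 1}
∂A     = {0, 2, 3, 5, 1}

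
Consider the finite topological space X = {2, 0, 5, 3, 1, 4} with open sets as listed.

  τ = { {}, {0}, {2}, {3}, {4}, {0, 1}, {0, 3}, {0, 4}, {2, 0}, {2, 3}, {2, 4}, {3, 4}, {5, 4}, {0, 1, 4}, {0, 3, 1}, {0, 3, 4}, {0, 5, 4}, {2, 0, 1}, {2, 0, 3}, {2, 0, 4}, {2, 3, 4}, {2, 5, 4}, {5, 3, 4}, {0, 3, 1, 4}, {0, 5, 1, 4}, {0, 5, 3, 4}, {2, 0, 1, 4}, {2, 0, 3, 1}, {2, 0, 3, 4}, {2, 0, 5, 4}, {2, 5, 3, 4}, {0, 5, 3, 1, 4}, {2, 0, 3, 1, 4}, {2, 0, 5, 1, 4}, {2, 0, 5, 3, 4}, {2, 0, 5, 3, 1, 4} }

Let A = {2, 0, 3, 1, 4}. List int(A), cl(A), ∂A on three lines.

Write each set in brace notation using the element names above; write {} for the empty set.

int(A) = {2, 0, 3, 1, 4}
cl(A)  = {2, 0, 5, 3, 1, 4}
∂A     = {5}

opens ⊆ A: {}, {0}, {2}, {4}, {3}, {3, 4}, {0, 4}, {2, 3}, {0, 3}, {2, 4}, {0, 1}, {2, 0}, {0, 3, 4}, {0, 1, 4}, {2, 0, 4}, {2, 3, 4}, {0, 3, 1}, {2, 0, 3}, {2, 0, 1}, {0, 3, 1, 4}, {2, 0, 3, 1}, {2, 0, 1, 4}, {2, 0, 3, 4}, {2, 0, 3, 1, 4}; union → int = {2, 0, 3, 1, 4}
complement {5}; its interior {}; cl(A) = X∖{} = {2, 0, 5, 3, 1, 4}
boundary = {2, 0, 5, 3, 1, 4} ∖ {2, 0, 3, 1, 4} = {5}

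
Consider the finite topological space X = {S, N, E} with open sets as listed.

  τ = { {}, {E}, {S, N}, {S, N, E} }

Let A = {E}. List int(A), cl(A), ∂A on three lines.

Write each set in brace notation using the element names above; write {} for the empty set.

int(A) = {E}
cl(A)  = {E}
∂A     = {}

interior: largest open inside A is {E} (from {}, {E})
cl via duality: int({S, N}) = {S, N}, so X∖{S, N} = {E}
cl∖int = {}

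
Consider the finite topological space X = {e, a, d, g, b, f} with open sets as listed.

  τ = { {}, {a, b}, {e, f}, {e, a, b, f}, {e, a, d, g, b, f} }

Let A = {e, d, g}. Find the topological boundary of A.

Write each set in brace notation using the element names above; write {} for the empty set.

{e, d, g, f}

open subsets of A: {}; so int(A) = {}
closure: X∖int(X∖A) = X∖{a, b} = {e, d, g, f}
∂A = {e, d, g, f} minus {} = {e, d, g, f}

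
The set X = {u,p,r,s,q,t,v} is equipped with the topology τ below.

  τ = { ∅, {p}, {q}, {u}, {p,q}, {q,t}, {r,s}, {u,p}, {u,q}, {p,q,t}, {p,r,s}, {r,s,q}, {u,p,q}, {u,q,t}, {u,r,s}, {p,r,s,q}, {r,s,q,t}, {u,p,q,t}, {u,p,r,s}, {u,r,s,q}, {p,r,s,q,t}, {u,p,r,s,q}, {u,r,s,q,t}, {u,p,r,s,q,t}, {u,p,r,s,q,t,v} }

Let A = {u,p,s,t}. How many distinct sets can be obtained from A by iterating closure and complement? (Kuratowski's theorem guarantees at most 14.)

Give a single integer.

closure: X∖int(X∖A) = X∖{q} = {u,p,r,s,t,v}
Let k=closure and c=complement:
  1. A     = {u,p,s,t}
  2. kA    = {u,p,r,s,t,v}
  3. cA    = {r,q,v}
  4. ckA   = {q}
  5. kcA   = {r,s,q,t,v}
  6. kckA  = {q,t,v}
  7. ckcA  = {u,p}
  8. ckckA = {u,p,r,s}
  9. kckcA = {u,p,v}
  10. kckckA = {u,p,r,s,v}
  11. ckckcA = {r,s,q,t}
  12. ckckckA = {q,t}
— saturated at 12

12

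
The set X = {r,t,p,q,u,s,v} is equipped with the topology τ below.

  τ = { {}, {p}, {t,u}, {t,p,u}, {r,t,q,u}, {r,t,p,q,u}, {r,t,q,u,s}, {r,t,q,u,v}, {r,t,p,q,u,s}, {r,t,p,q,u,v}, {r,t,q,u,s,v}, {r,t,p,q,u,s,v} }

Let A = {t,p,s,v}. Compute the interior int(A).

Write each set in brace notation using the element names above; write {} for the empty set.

{p}

open subsets of A: {}, {p}; so int(A) = {p}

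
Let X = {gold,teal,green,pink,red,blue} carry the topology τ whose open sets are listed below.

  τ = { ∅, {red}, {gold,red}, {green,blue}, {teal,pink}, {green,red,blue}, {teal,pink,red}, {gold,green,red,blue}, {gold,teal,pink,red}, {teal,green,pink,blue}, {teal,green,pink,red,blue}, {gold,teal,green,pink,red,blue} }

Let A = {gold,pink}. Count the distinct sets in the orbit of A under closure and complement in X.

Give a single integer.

8

complement {teal,green,red,blue}; its interior {green,red,blue}; cl(A) = X∖{green,red,blue} = {gold,teal,pink}
With k = closure, c = complement:
  1. A     = {gold,pink}
  2. kA    = {gold,teal,pink}
  3. cA    = {teal,green,red,blue}
  4. ckA   = {green,red,blue}
  5. kcA   = {gold,teal,green,pink,red,blue}
  6. kckA  = {gold,green,red,blue}
  7. ckcA  = ∅
  8. ckckA = {teal,pink}
k, c of each give nothing new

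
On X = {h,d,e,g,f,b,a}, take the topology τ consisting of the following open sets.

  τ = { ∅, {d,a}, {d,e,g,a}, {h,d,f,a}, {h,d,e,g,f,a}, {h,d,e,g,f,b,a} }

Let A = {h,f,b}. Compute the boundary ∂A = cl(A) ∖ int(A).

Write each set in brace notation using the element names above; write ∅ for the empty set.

U open, U⊆A: ∅. int(A) = ⋃ = ∅
X∖A={d,e,g,a}, int(X∖A)={d,e,g,a}, hence cl(A)={h,f,b}
∂A: remove int from cl → {h,f,b}

{h,f,b}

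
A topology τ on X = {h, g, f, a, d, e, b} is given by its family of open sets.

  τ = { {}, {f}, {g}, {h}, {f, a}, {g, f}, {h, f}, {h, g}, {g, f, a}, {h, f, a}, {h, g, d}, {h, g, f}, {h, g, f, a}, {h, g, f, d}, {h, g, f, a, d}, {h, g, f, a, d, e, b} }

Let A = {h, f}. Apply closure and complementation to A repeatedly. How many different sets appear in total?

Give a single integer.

X∖A={g, a, d, e, b}, int(X∖A)={g}, hence cl(A)={h, f, a, d, e, b}
Orbit (k=closure, c=complement):
  1. A     = {h, f}
  2. kA    = {h, f, a, d, e, b}
  3. cA    = {g, a, d, e, b}
  4. ckA   = {g}
  5. kckA  = {g, d, e, b}
  6. ckckA = {h, f, a}
(closed under both — stop)

6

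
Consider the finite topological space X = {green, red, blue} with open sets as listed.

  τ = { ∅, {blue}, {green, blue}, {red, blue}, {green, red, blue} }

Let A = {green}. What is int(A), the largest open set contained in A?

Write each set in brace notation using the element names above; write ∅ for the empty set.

∅

U open, U⊆A: ∅. int(A) = ⋃ = ∅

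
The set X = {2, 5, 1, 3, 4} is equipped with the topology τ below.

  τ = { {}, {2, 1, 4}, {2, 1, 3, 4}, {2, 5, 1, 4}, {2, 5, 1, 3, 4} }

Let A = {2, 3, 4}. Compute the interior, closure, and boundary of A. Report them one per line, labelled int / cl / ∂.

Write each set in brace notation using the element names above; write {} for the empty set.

int(A) = {}
cl(A)  = {2, 5, 1, 3, 4}
∂A     = {2, 5, 1, 3, 4}

interior: largest open inside A is {} (from {})
cl via duality: int({5, 1}) = {}, so X∖{} = {2, 5, 1, 3, 4}
cl∖int = {2, 5, 1, 3, 4}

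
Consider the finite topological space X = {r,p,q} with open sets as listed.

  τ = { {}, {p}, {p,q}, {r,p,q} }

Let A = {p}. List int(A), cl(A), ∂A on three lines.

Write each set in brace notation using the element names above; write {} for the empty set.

int(A) = {p}
cl(A)  = {r,p,q}
∂A     = {r,q}

open subsets of A: {}, {p}; so int(A) = {p}
closure: X∖int(X∖A) = X∖{} = {r,p,q}
∂A = {r,p,q} minus {p} = {r,q}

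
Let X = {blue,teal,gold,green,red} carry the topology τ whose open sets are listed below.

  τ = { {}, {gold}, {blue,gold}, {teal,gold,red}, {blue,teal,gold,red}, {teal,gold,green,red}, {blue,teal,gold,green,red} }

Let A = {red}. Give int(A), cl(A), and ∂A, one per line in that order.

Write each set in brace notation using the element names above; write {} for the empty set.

U open, U⊆A: {}. int(A) = ⋃ = {}
X∖A={blue,teal,gold,green}, int(X∖A)={blue,gold}, hence cl(A)={teal,green,red}
∂A: remove int from cl → {teal,green,red}

int(A) = {}
cl(A)  = {teal,green,red}
∂A     = {teal,green,red}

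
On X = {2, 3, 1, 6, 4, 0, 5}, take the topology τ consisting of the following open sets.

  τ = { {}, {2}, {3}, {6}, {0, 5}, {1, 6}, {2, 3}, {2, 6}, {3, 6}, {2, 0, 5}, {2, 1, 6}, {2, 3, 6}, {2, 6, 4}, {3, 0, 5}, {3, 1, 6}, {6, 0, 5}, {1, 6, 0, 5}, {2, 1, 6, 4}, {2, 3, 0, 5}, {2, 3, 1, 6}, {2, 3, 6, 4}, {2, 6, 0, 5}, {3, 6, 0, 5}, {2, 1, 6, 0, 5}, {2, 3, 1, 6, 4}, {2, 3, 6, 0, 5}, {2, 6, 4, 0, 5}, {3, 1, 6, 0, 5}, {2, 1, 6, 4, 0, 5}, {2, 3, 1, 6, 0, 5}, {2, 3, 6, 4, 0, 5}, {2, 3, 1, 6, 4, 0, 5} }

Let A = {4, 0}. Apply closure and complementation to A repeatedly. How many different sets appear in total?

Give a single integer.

8

X∖A={2, 3, 1, 6, 5}, int(X∖A)={2, 3, 1, 6}, hence cl(A)={4, 0, 5}
Orbit (k=closure, c=complement):
  1. A     = {4, 0}
  2. kA    = {4, 0, 5}
  3. cA    = {2, 3, 1, 6, 5}
  4. ckA   = {2, 3, 1, 6}
  5. kcA   = {2, 3, 1, 6, 4, 0, 5}
  6. kckA  = {2, 3, 1, 6, 4}
  7. ckcA  = {}
  8. ckckA = {0, 5}
(closed under both — stop)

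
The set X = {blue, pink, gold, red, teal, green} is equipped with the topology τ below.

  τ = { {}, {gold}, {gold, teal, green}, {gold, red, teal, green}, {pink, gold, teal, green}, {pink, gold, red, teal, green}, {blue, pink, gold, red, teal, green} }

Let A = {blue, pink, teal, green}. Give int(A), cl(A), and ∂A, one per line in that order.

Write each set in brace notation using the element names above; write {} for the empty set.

int(A) = {}
cl(A)  = {blue, pink, red, teal, green}
∂A     = {blue, pink, red, teal, green}

U open, U⊆A: {}. int(A) = ⋃ = {}
X∖A={gold, red}, int(X∖A)={gold}, hence cl(A)={blue, pink, red, teal, green}
∂A: remove int from cl → {blue, pink, red, teal, green}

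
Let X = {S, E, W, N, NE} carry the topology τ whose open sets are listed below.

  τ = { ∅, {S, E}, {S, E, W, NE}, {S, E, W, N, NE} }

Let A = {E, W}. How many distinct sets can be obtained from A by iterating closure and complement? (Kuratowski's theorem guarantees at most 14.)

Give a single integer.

complement {S, N, NE}; its interior ∅; cl(A) = X∖∅ = {S, E, W, N, NE}
With k = closure, c = complement:
  1. A     = {E, W}
  2. kA    = {S, E, W, N, NE}
  3. cA    = {S, N, NE}
  4. ckA   = ∅
k, c of each give nothing new

4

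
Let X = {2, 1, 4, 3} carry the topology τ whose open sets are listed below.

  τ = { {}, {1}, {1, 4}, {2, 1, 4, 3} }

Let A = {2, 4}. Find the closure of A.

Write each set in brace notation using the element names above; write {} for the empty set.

cl via duality: int({1, 3}) = {1}, so X∖{1} = {2, 4, 3}

{2, 4, 3}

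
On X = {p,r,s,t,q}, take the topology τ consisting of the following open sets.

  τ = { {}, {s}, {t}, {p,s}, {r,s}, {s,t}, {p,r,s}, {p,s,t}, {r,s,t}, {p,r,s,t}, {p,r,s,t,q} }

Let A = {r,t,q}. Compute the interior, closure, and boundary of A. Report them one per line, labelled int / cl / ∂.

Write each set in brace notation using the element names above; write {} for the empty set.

interior: largest open inside A is {t} (from {}, {t})
cl via duality: int({p,s}) = {p,s}, so X∖{p,s} = {r,t,q}
cl∖int = {r,q}

int(A) = {t}
cl(A)  = {r,t,q}
∂A     = {r,q}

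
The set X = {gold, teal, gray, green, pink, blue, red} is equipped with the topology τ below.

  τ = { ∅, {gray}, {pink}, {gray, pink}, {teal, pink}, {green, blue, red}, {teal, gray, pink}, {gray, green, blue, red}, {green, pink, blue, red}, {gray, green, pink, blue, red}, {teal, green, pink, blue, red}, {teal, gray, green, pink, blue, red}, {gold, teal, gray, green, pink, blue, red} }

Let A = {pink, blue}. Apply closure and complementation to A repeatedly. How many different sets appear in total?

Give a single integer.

complement {gold, teal, gray, green, red}; its interior {gray}; cl(A) = X∖{gray} = {gold, teal, green, pink, blue, red}
With k = closure, c = complement:
  1. A     = {pink, blue}
  2. kA    = {gold, teal, green, pink, blue, red}
  3. cA    = {gold, teal, gray, green, red}
  4. ckA   = {gray}
  5. kcA   = {gold, teal, gray, green, blue, red}
  6. kckA  = {gold, gray}
  7. ckcA  = {pink}
  8. ckckA = {teal, green, pink, blue, red}
  9. kckcA = {gold, teal, pink}
  10. ckckcA = {gray, green, blue, red}
  11. kckckcA = {gold, gray, green, blue, red}
  12. ckckckcA = {teal, pink}
k, c of each give nothing new

12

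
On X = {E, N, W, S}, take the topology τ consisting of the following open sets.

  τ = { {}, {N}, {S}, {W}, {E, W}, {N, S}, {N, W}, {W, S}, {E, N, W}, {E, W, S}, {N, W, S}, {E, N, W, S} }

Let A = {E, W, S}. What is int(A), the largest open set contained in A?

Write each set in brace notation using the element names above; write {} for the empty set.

open subsets of A: {}, {S}, {W}, {W, S}, {E, W}, {E, W, S}; so int(A) = {E, W, S}

{E, W, S}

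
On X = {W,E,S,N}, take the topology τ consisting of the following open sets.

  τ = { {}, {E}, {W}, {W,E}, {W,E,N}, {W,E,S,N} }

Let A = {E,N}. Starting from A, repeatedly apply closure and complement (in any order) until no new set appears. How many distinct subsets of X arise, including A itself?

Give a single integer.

6

closure: X∖int(X∖A) = X∖{W} = {E,S,N}
Let k=closure and c=complement:
  1. A     = {E,N}
  2. kA    = {E,S,N}
  3. cA    = {W,S}
  4. ckA   = {W}
  5. kcA   = {W,S,N}
  6. ckcA  = {E}
— saturated at 6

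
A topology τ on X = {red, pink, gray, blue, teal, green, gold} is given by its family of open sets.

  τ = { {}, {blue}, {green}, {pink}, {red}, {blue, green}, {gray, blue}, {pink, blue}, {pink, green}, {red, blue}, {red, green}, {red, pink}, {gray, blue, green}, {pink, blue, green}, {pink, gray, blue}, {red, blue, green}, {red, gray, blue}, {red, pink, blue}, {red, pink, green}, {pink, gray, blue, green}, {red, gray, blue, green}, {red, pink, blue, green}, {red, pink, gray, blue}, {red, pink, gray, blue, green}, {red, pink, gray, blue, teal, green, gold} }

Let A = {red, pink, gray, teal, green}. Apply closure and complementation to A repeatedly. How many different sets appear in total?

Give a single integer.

closure: X∖int(X∖A) = X∖{blue} = {red, pink, gray, teal, green, gold}
Let k=closure and c=complement:
  1. A     = {red, pink, gray, teal, green}
  2. kA    = {red, pink, gray, teal, green, gold}
  3. cA    = {blue, gold}
  4. ckA   = {blue}
  5. kcA   = {gray, blue, teal, gold}
  6. ckcA  = {red, pink, green}
  7. kckcA = {red, pink, teal, green, gold}
  8. ckckcA = {gray, blue}
— saturated at 8

8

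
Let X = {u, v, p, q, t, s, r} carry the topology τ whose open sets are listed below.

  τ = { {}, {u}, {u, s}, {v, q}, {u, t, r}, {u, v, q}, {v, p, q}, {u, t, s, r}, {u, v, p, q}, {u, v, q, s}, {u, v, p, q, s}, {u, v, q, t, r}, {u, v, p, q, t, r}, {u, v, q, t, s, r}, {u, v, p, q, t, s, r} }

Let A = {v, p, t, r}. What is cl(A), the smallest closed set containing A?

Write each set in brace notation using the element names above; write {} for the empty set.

{v, p, q, t, r}

cl via duality: int({u, q, s}) = {u, s}, so X∖{u, s} = {v, p, q, t, r}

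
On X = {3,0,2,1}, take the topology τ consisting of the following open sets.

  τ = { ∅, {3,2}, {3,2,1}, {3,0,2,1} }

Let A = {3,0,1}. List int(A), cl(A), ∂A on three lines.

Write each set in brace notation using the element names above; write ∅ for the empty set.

open subsets of A: ∅; so int(A) = ∅
closure: X∖int(X∖A) = X∖∅ = {3,0,2,1}
∂A = {3,0,2,1} minus ∅ = {3,0,2,1}

int(A) = ∅
cl(A)  = {3,0,2,1}
∂A     = {3,0,2,1}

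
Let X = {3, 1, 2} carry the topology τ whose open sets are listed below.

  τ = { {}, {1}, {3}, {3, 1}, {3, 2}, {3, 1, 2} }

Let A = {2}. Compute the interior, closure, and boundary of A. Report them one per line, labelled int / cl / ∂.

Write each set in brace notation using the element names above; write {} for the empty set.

opens ⊆ A: {}; union → int = {}
complement {3, 1}; its interior {3, 1}; cl(A) = X∖{3, 1} = {2}
boundary = {2} ∖ {} = {2}

int(A) = {}
cl(A)  = {2}
∂A     = {2}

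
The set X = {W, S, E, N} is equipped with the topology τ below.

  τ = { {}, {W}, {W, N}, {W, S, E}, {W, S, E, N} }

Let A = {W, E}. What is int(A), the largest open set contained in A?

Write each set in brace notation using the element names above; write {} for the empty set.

U open, U⊆A: {}, {W}. int(A) = ⋃ = {W}

{W}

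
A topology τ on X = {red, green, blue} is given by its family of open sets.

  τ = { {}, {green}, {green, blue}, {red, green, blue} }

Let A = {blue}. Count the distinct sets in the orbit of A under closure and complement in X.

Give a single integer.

X∖A={red, green}, int(X∖A)={green}, hence cl(A)={red, blue}
Orbit (k=closure, c=complement):
  1. A     = {blue}
  2. kA    = {red, blue}
  3. cA    = {red, green}
  4. ckA   = {green}
  5. kcA   = {red, green, blue}
  6. ckcA  = {}
(closed under both — stop)

6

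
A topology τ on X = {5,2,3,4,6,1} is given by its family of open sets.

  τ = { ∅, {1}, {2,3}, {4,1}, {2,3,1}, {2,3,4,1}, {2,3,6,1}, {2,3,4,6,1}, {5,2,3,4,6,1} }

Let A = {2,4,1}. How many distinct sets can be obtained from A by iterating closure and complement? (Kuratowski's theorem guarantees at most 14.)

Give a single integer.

8

closure: X∖int(X∖A) = X∖∅ = {5,2,3,4,6,1}
Let k=closure and c=complement:
  1. A     = {2,4,1}
  2. kA    = {5,2,3,4,6,1}
  3. cA    = {5,3,6}
  4. ckA   = ∅
  5. kcA   = {5,2,3,6}
  6. ckcA  = {4,1}
  7. kckcA = {5,4,6,1}
  8. ckckcA = {2,3}
— saturated at 8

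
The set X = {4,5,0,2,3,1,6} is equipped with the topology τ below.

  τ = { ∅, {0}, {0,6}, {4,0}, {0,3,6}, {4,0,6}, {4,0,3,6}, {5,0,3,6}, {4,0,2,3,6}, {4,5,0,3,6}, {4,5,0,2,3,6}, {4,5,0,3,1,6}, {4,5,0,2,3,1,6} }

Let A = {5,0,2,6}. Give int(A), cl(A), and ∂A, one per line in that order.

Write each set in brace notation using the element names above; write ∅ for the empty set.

opens ⊆ A: ∅, {0}, {0,6}; union → int = {0,6}
complement {4,3,1}; its interior ∅; cl(A) = X∖∅ = {4,5,0,2,3,1,6}
boundary = {4,5,0,2,3,1,6} ∖ {0,6} = {4,5,2,3,1}

int(A) = {0,6}
cl(A)  = {4,5,0,2,3,1,6}
∂A     = {4,5,2,3,1}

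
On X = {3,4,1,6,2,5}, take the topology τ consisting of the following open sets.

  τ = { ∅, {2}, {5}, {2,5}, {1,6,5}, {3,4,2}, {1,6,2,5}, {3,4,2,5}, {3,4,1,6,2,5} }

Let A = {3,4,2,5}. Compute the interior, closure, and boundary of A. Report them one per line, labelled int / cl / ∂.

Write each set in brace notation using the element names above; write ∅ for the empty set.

int(A) = {3,4,2,5}
cl(A)  = {3,4,1,6,2,5}
∂A     = {1,6}

opens ⊆ A: ∅, {2}, {5}, {2,5}, {3,4,2}, {3,4,2,5}; union → int = {3,4,2,5}
complement {1,6}; its interior ∅; cl(A) = X∖∅ = {3,4,1,6,2,5}
boundary = {3,4,1,6,2,5} ∖ {3,4,2,5} = {1,6}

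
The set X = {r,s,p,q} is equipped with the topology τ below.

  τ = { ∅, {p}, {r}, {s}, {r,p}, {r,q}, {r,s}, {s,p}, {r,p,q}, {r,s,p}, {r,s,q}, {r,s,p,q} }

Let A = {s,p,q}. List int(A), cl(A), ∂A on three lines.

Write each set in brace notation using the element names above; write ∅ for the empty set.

int(A) = {s,p}
cl(A)  = {s,p,q}
∂A     = {q}

U open, U⊆A: ∅, {s}, {p}, {s,p}. int(A) = ⋃ = {s,p}
X∖A={r}, int(X∖A)={r}, hence cl(A)={s,p,q}
∂A: remove int from cl → {q}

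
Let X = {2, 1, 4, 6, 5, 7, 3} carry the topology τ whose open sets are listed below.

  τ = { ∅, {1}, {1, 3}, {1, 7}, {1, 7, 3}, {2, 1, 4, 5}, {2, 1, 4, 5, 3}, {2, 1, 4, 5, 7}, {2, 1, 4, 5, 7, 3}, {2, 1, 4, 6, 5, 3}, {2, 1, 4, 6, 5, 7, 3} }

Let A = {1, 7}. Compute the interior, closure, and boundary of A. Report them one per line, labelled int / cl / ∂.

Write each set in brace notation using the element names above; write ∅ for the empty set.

opens ⊆ A: ∅, {1}, {1, 7}; union → int = {1, 7}
complement {2, 4, 6, 5, 3}; its interior ∅; cl(A) = X∖∅ = {2, 1, 4, 6, 5, 7, 3}
boundary = {2, 1, 4, 6, 5, 7, 3} ∖ {1, 7} = {2, 4, 6, 5, 3}

int(A) = {1, 7}
cl(A)  = {2, 1, 4, 6, 5, 7, 3}
∂A     = {2, 4, 6, 5, 3}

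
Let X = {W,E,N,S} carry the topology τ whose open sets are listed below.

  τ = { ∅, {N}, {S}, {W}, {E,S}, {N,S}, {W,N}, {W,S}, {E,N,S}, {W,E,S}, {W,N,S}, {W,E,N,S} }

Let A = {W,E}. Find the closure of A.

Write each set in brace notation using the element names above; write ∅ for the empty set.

{W,E}

complement {N,S}; its interior {N,S}; cl(A) = X∖{N,S} = {W,E}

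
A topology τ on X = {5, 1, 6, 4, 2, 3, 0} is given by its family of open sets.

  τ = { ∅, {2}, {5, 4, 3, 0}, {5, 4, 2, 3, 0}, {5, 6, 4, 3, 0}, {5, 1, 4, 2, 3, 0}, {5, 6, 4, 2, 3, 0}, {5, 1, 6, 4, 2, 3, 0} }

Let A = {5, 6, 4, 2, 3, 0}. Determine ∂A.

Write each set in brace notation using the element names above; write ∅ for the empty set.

opens ⊆ A: ∅, {2}, {5, 4, 3, 0}, {5, 6, 4, 3, 0}, {5, 4, 2, 3, 0}, {5, 6, 4, 2, 3, 0}; union → int = {5, 6, 4, 2, 3, 0}
complement {1}; its interior ∅; cl(A) = X∖∅ = {5, 1, 6, 4, 2, 3, 0}
boundary = {5, 1, 6, 4, 2, 3, 0} ∖ {5, 6, 4, 2, 3, 0} = {1}

{1}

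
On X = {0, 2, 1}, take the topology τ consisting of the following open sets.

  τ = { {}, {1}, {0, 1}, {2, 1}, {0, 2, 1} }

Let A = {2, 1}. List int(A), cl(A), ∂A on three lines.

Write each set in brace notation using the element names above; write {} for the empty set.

U open, U⊆A: {}, {1}, {2, 1}. int(A) = ⋃ = {2, 1}
X∖A={0}, int(X∖A)={}, hence cl(A)={0, 2, 1}
∂A: remove int from cl → {0}

int(A) = {2, 1}
cl(A)  = {0, 2, 1}
∂A     = {0}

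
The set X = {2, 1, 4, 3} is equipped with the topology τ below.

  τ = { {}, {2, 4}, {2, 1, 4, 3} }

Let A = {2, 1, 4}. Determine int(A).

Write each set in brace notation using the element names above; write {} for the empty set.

{2, 4}

U open, U⊆A: {}, {2, 4}. int(A) = ⋃ = {2, 4}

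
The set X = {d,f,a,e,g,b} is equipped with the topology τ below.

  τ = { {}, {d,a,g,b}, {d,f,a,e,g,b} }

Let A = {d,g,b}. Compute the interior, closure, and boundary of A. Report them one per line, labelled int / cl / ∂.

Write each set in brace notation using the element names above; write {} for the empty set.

interior: largest open inside A is {} (from {})
cl via duality: int({f,a,e}) = {}, so X∖{} = {d,f,a,e,g,b}
cl∖int = {d,f,a,e,g,b}

int(A) = {}
cl(A)  = {d,f,a,e,g,b}
∂A     = {d,f,a,e,g,b}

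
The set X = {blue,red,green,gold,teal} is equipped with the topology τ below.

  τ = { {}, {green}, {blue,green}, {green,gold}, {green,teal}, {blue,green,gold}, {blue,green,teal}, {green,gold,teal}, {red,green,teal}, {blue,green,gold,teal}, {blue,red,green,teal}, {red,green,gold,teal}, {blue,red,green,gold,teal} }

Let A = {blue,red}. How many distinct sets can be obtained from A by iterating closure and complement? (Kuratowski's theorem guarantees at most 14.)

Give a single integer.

4

closure: X∖int(X∖A) = X∖{green,gold,teal} = {blue,red}
Let k=closure and c=complement:
  1. A     = {blue,red}
  2. cA    = {green,gold,teal}
  3. kcA   = {blue,red,green,gold,teal}
  4. ckcA  = {}
— saturated at 4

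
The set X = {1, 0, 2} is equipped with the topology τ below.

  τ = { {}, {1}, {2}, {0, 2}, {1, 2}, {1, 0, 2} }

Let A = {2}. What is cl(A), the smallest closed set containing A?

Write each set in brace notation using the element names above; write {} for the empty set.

{0, 2}

X∖A={1, 0}, int(X∖A)={1}, hence cl(A)={0, 2}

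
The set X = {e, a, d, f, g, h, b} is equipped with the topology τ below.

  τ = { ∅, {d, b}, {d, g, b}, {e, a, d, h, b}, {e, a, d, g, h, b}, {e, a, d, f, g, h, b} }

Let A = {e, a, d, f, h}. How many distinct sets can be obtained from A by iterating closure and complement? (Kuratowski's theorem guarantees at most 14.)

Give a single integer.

cl via duality: int({g, b}) = ∅, so X∖∅ = {e, a, d, f, g, h, b}
Write k for closure, c for complement:
  1. A     = {e, a, d, f, h}
  2. kA    = {e, a, d, f, g, h, b}
  3. cA    = {g, b}
  4. ckA   = ∅
applying k or c yields no new set

4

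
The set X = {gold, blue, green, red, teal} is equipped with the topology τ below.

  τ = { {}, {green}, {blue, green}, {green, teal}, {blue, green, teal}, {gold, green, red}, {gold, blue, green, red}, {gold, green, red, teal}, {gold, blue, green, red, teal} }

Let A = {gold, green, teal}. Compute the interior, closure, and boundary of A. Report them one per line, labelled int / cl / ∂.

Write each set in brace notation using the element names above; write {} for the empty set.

int(A) = {green, teal}
cl(A)  = {gold, blue, green, red, teal}
∂A     = {gold, blue, red}

opens ⊆ A: {}, {green}, {green, teal}; union → int = {green, teal}
complement {blue, red}; its interior {}; cl(A) = X∖{} = {gold, blue, green, red, teal}
boundary = {gold, blue, green, red, teal} ∖ {green, teal} = {gold, blue, red}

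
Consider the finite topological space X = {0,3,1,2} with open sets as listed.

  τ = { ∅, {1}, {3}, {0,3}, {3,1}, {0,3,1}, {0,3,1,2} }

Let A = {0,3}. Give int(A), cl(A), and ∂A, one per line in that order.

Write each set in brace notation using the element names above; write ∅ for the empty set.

int(A) = {0,3}
cl(A)  = {0,3,2}
∂A     = {2}

U open, U⊆A: ∅, {3}, {0,3}. int(A) = ⋃ = {0,3}
X∖A={1,2}, int(X∖A)={1}, hence cl(A)={0,3,2}
∂A: remove int from cl → {2}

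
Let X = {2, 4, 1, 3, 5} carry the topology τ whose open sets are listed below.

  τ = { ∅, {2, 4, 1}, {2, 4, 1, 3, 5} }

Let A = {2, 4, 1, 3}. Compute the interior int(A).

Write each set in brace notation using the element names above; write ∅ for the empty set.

opens ⊆ A: ∅, {2, 4, 1}; union → int = {2, 4, 1}

{2, 4, 1}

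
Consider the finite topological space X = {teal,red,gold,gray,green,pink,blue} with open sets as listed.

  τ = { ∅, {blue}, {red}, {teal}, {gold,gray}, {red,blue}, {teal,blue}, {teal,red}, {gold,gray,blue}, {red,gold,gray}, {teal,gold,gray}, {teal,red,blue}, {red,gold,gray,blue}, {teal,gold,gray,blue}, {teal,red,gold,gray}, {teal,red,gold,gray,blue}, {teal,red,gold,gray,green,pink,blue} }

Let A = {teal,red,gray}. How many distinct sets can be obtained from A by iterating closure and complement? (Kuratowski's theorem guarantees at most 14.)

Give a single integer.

10

cl via duality: int({gold,green,pink,blue}) = {blue}, so X∖{blue} = {teal,red,gold,gray,green,pink}
Write k for closure, c for complement:
  1. A     = {teal,red,gray}
  2. kA    = {teal,red,gold,gray,green,pink}
  3. cA    = {gold,green,pink,blue}
  4. ckA   = {blue}
  5. kcA   = {gold,gray,green,pink,blue}
  6. kckA  = {green,pink,blue}
  7. ckcA  = {teal,red}
  8. ckckA = {teal,red,gold,gray}
  9. kckcA = {teal,red,green,pink}
  10. ckckcA = {gold,gray,blue}
applying k or c yields no new set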